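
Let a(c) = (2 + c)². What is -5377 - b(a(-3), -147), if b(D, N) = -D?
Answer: -5376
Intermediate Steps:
-5377 - b(a(-3), -147) = -5377 - (-1)*(2 - 3)² = -5377 - (-1)*(-1)² = -5377 - (-1) = -5377 - 1*(-1) = -5377 + 1 = -5376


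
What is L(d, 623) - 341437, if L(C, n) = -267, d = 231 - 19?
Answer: -341704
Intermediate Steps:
d = 212
L(d, 623) - 341437 = -267 - 341437 = -341704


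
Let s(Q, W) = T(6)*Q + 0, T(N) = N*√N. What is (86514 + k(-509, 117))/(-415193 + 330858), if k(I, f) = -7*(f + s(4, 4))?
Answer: -17139/16867 + 168*√6/84335 ≈ -1.0112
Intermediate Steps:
T(N) = N^(3/2)
s(Q, W) = 6*Q*√6 (s(Q, W) = 6^(3/2)*Q + 0 = (6*√6)*Q + 0 = 6*Q*√6 + 0 = 6*Q*√6)
k(I, f) = -168*√6 - 7*f (k(I, f) = -7*(f + 6*4*√6) = -7*(f + 24*√6) = -(7*f + 168*√6) = -168*√6 - 7*f)
(86514 + k(-509, 117))/(-415193 + 330858) = (86514 + (-168*√6 - 7*117))/(-415193 + 330858) = (86514 + (-168*√6 - 819))/(-84335) = (86514 + (-819 - 168*√6))*(-1/84335) = (85695 - 168*√6)*(-1/84335) = -17139/16867 + 168*√6/84335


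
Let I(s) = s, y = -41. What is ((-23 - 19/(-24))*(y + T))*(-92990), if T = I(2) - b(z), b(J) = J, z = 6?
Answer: -371727525/4 ≈ -9.2932e+7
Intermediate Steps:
T = -4 (T = 2 - 1*6 = 2 - 6 = -4)
((-23 - 19/(-24))*(y + T))*(-92990) = ((-23 - 19/(-24))*(-41 - 4))*(-92990) = ((-23 - 19*(-1/24))*(-45))*(-92990) = ((-23 + 19/24)*(-45))*(-92990) = -533/24*(-45)*(-92990) = (7995/8)*(-92990) = -371727525/4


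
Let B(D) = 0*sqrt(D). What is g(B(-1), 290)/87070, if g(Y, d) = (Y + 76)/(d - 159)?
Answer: 38/5703085 ≈ 6.6631e-6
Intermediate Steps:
B(D) = 0
g(Y, d) = (76 + Y)/(-159 + d)
g(B(-1), 290)/87070 = ((76 + 0)/(-159 + 290))/87070 = (76/131)*(1/87070) = 38/5703085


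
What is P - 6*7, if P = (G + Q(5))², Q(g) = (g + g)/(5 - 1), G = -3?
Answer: -167/4 ≈ -41.750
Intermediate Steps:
Q(g) = g/2 (Q(g) = (2*g)/4 = (2*g)*(¼) = g/2)
P = ¼ (P = (-3 + (½)*5)² = (-3 + 5/2)² = (-½)² = ¼ ≈ 0.25000)
P - 6*7 = ¼ - 6*7 = ¼ - 42 = -167/4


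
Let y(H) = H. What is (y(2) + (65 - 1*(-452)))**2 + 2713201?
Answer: 2982562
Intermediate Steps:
(y(2) + (65 - 1*(-452)))**2 + 2713201 = (2 + (65 - 1*(-452)))**2 + 2713201 = (2 + (65 + 452))**2 + 2713201 = (2 + 517)**2 + 2713201 = 519**2 + 2713201 = 269361 + 2713201 = 2982562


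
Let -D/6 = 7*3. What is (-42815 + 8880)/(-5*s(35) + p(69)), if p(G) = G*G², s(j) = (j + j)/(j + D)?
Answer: -441155/4270667 ≈ -0.10330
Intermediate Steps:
D = -126 (D = -42*3 = -6*21 = -126)
s(j) = 2*j/(-126 + j) (s(j) = (j + j)/(j - 126) = (2*j)/(-126 + j) = 2*j/(-126 + j))
p(G) = G³
(-42815 + 8880)/(-5*s(35) + p(69)) = (-42815 + 8880)/(-10*35/(-126 + 35) + 69³) = -33935/(-10*35/(-91) + 328509) = -33935/(-10*35*(-1)/91 + 328509) = -33935/(-5*(-10/13) + 328509) = -33935/(50/13 + 328509) = -33935/4270667/13 = -33935*13/4270667 = -441155/4270667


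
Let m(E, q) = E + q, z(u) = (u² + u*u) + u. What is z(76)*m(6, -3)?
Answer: 34884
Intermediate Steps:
z(u) = u + 2*u² (z(u) = (u² + u²) + u = 2*u² + u = u + 2*u²)
z(76)*m(6, -3) = (76*(1 + 2*76))*(6 - 3) = (76*(1 + 152))*3 = (76*153)*3 = 11628*3 = 34884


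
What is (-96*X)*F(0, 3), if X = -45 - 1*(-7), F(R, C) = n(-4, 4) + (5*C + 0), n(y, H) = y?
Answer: 40128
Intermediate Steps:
F(R, C) = -4 + 5*C (F(R, C) = -4 + (5*C + 0) = -4 + 5*C)
X = -38 (X = -45 + 7 = -38)
(-96*X)*F(0, 3) = (-96*(-38))*(-4 + 5*3) = 3648*(-4 + 15) = 3648*11 = 40128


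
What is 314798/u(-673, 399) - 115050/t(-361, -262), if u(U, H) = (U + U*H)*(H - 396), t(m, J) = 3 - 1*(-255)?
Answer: -7749633157/17363400 ≈ -446.32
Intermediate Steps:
t(m, J) = 258 (t(m, J) = 3 + 255 = 258)
u(U, H) = (-396 + H)*(U + H*U) (u(U, H) = (U + H*U)*(-396 + H) = (-396 + H)*(U + H*U))
314798/u(-673, 399) - 115050/t(-361, -262) = 314798/((-673*(-396 + 399² - 395*399))) - 115050/258 = 314798/((-673*(-396 + 159201 - 157605))) - 115050*1/258 = 314798/((-673*1200)) - 19175/43 = 314798/(-807600) - 19175/43 = 314798*(-1/807600) - 19175/43 = -157399/403800 - 19175/43 = -7749633157/17363400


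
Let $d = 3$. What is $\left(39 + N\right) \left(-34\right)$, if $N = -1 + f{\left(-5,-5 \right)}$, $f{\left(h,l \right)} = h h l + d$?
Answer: $2856$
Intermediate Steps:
$f{\left(h,l \right)} = 3 + l h^{2}$ ($f{\left(h,l \right)} = h h l + 3 = h^{2} l + 3 = l h^{2} + 3 = 3 + l h^{2}$)
$N = -123$ ($N = -1 + \left(3 - 5 \left(-5\right)^{2}\right) = -1 + \left(3 - 125\right) = -1 - 122 = -123$)
$\left(39 + N\right) \left(-34\right) = \left(39 - 123\right) \left(-34\right) = \left(-84\right) \left(-34\right) = 2856$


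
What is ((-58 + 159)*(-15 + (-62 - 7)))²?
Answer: 71978256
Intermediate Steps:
((-58 + 159)*(-15 + (-62 - 7)))² = (101*(-15 - 69))² = (101*(-84))² = (-8484)² = 71978256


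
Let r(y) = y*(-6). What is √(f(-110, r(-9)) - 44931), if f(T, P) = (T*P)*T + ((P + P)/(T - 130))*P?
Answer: √60844470/10 ≈ 780.03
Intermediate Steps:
r(y) = -6*y
f(T, P) = P*T² + 2*P²/(-130 + T) (f(T, P) = (P*T)*T + ((2*P)/(-130 + T))*P = P*T² + (2*P/(-130 + T))*P = P*T² + 2*P²/(-130 + T))
√(f(-110, r(-9)) - 44931) = √((-6*(-9))*((-110)³ - 130*(-110)² + 2*(-6*(-9)))/(-130 - 110) - 44931) = √(54*(-1331000 - 130*12100 + 2*54)/(-240) - 44931) = √(54*(-1/240)*(-1331000 - 1573000 + 108) - 44931) = √(54*(-1/240)*(-2903892) - 44931) = √(6533757/10 - 44931) = √(6084447/10) = √60844470/10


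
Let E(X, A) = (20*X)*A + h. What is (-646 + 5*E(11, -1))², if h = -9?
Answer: 3207681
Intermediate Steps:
E(X, A) = -9 + 20*A*X (E(X, A) = (20*X)*A - 9 = 20*A*X - 9 = -9 + 20*A*X)
(-646 + 5*E(11, -1))² = (-646 + 5*(-9 + 20*(-1)*11))² = (-646 + 5*(-9 - 220))² = (-646 + 5*(-229))² = (-646 - 1145)² = (-1791)² = 3207681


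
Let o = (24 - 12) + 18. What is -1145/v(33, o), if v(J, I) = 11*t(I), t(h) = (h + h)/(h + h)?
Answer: -1145/11 ≈ -104.09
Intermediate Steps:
t(h) = 1 (t(h) = (2*h)/((2*h)) = (2*h)*(1/(2*h)) = 1)
o = 30 (o = 12 + 18 = 30)
v(J, I) = 11 (v(J, I) = 11*1 = 11)
-1145/v(33, o) = -1145/11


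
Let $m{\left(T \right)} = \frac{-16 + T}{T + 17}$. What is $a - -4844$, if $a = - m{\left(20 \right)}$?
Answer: $\frac{179224}{37} \approx 4843.9$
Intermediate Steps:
$m{\left(T \right)} = \frac{-16 + T}{17 + T}$
$a = - \frac{4}{37}$ ($a = - \frac{-16 + 20}{17 + 20} = - \frac{4}{37} \approx -0.10811$)
$a - -4844 = - \frac{4}{37} - -4844 = - \frac{4}{37} + 4844 = \frac{179224}{37}$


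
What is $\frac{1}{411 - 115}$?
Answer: $\frac{1}{296} \approx 0.0033784$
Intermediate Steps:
$\frac{1}{411 - 115} = \frac{1}{296}$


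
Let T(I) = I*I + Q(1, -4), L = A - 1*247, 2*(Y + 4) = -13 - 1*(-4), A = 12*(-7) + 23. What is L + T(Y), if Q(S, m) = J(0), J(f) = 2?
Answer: -935/4 ≈ -233.75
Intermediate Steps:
Q(S, m) = 2
A = -61 (A = -84 + 23 = -61)
Y = -17/2 (Y = -4 + (-13 - 1*(-4))/2 = -4 + (-13 + 4)/2 = -4 + (1/2)*(-9) = -4 - 9/2 = -17/2 ≈ -8.5000)
L = -308 (L = -61 - 1*247 = -61 - 247 = -308)
T(I) = 2 + I**2 (T(I) = I*I + 2 = I**2 + 2 = 2 + I**2)
L + T(Y) = -308 + (2 + (-17/2)**2) = -308 + (2 + 289/4) = -308 + 297/4 = -935/4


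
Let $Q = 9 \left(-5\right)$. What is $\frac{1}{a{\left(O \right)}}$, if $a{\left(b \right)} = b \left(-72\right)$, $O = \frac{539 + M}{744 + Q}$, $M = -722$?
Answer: $\frac{233}{4392} \approx 0.053051$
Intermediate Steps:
$Q = -45$
$O = - \frac{61}{233}$ ($O = \frac{539 - 722}{744 - 45} = - \frac{183}{699} = \left(-183\right) \frac{1}{699} = - \frac{61}{233} \approx -0.2618$)
$a{\left(b \right)} = - 72 b$
$\frac{1}{a{\left(O \right)}} = \frac{1}{\left(-72\right) \left(- \frac{61}{233}\right)} = \frac{1}{\frac{4392}{233}} = \frac{233}{4392}$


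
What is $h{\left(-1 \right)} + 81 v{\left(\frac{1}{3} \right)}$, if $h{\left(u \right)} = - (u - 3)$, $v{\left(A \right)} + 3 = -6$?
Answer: $-725$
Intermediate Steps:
$v{\left(A \right)} = -9$ ($v{\left(A \right)} = -3 - 6 = -9$)
$h{\left(u \right)} = 3 - u$ ($h{\left(u \right)} = - (-3 + u) = 3 - u$)
$h{\left(-1 \right)} + 81 v{\left(\frac{1}{3} \right)} = \left(3 - -1\right) + 81 \left(-9\right) = \left(3 + 1\right) - 729 = 4 - 729 = -725$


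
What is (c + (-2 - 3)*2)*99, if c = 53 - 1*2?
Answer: 4059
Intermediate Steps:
c = 51 (c = 53 - 2 = 51)
(c + (-2 - 3)*2)*99 = (51 + (-2 - 3)*2)*99 = (51 - 5*2)*99 = (51 - 10)*99 = 41*99 = 4059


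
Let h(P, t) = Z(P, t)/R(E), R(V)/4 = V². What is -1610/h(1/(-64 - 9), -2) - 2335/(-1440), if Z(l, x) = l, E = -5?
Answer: 3384864467/288 ≈ 1.1753e+7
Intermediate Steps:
R(V) = 4*V²
h(P, t) = P/100 (h(P, t) = P/((4*(-5)²)) = P/((4*25)) = P/100)
-1610/h(1/(-64 - 9), -2) - 2335/(-1440) = -1610/(1/(100*(-64 - 9))) - 2335/(-1440) = -1610/((1/100)/(-73)) - 2335*(-1/1440) = -1610/((1/100)*(-1/73)) + 467/288 = -1610/(-1/7300) + 467/288 = -1610*(-7300) + 467/288 = 11753000 + 467/288 = 3384864467/288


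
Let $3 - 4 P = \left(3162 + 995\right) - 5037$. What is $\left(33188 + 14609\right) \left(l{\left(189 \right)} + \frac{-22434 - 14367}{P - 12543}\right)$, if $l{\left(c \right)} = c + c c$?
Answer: $\frac{84606195927618}{49289} \approx 1.7165 \cdot 10^{9}$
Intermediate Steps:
$l{\left(c \right)} = c + c^{2}$
$P = \frac{883}{4}$ ($P = \frac{3}{4} - \frac{\left(3162 + 995\right) - 5037}{4} = \frac{3}{4} - \frac{4157 - 5037}{4} = \frac{3}{4} - -220 = \frac{3}{4} + 220 = \frac{883}{4} \approx 220.75$)
$\left(33188 + 14609\right) \left(l{\left(189 \right)} + \frac{-22434 - 14367}{P - 12543}\right) = \left(33188 + 14609\right) \left(189 \left(1 + 189\right) + \frac{-22434 - 14367}{\frac{883}{4} - 12543}\right) = 47797 \left(189 \cdot 190 - \frac{36801}{- \frac{49289}{4}}\right) = 47797 \left(35910 - - \frac{147204}{49289}\right) = 47797 \left(35910 + \frac{147204}{49289}\right) = 47797 \cdot \frac{1770115194}{49289} = \frac{84606195927618}{49289}$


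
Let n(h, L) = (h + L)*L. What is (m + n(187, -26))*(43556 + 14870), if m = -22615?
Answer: -1565875226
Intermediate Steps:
n(h, L) = L*(L + h) (n(h, L) = (L + h)*L = L*(L + h))
(m + n(187, -26))*(43556 + 14870) = (-22615 - 26*(-26 + 187))*(43556 + 14870) = (-22615 - 26*161)*58426 = (-22615 - 4186)*58426 = -26801*58426 = -1565875226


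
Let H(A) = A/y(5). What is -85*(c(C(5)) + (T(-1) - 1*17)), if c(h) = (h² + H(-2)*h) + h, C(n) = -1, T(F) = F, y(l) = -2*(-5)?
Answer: 1513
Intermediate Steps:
y(l) = 10
H(A) = A/10
c(h) = h² + 4*h/5 (c(h) = (h² + ((⅒)*(-2))*h) + h = (h² - h/5) + h = h² + 4*h/5)
-85*(c(C(5)) + (T(-1) - 1*17)) = -85*((⅕)*(-1)*(4 + 5*(-1)) + (-1 - 1*17)) = -85*((⅕)*(-1)*(4 - 5) + (-1 - 17)) = -85*((⅕)*(-1)*(-1) - 18) = -85*(⅕ - 18) = -85*(-89/5) = 1513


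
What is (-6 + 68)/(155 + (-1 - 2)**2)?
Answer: 31/82 ≈ 0.37805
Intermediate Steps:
(-6 + 68)/(155 + (-1 - 2)**2) = 62/(155 + (-3)**2) = 62/(155 + 9) = 62/164 = (1/164)*62 = 31/82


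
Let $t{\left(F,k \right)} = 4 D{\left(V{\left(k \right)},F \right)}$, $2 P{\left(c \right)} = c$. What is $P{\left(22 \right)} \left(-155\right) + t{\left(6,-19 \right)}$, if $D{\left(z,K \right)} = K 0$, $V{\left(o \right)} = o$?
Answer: $-1705$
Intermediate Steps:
$P{\left(c \right)} = \frac{c}{2}$
$D{\left(z,K \right)} = 0$
$t{\left(F,k \right)} = 0$ ($t{\left(F,k \right)} = 4 \cdot 0 = 0$)
$P{\left(22 \right)} \left(-155\right) + t{\left(6,-19 \right)} = \frac{1}{2} \cdot 22 \left(-155\right) + 0 = 11 \left(-155\right) + 0 = -1705 + 0 = -1705$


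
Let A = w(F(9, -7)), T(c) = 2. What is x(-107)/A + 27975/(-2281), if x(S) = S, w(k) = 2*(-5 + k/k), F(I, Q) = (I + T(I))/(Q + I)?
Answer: 20267/18248 ≈ 1.1106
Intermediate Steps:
F(I, Q) = (2 + I)/(I + Q) (F(I, Q) = (I + 2)/(Q + I) = (2 + I)/(I + Q))
w(k) = -8 (w(k) = 2*(-5 + 1) = 2*(-4) = -8)
A = -8
x(-107)/A + 27975/(-2281) = -107/(-8) + 27975/(-2281) = -107*(-⅛) + 27975*(-1/2281) = 107/8 - 27975/2281 = 20267/18248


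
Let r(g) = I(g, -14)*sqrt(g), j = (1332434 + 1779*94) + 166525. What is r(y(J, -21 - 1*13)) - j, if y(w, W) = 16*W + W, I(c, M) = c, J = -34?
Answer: -1666185 - 9826*I*sqrt(2) ≈ -1.6662e+6 - 13896.0*I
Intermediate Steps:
y(w, W) = 17*W
j = 1666185 (j = (1332434 + 167226) + 166525 = 1499660 + 166525 = 1666185)
r(g) = g**(3/2) (r(g) = g*sqrt(g) = g**(3/2))
r(y(J, -21 - 1*13)) - j = (17*(-21 - 1*13))**(3/2) - 1*1666185 = (17*(-21 - 13))**(3/2) - 1666185 = (17*(-34))**(3/2) - 1666185 = (-578)**(3/2) - 1666185 = -9826*I*sqrt(2) - 1666185 = -1666185 - 9826*I*sqrt(2)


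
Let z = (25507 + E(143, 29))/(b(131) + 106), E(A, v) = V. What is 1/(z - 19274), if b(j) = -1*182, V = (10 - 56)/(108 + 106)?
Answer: -4066/79732697 ≈ -5.0995e-5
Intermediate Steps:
V = -23/107 (V = -46/214 = -46*1/214 = -23/107 ≈ -0.21495)
b(j) = -182
E(A, v) = -23/107
z = -1364613/4066 (z = (25507 - 23/107)/(-182 + 106) = (2729226/107)/(-76) = (2729226/107)*(-1/76) = -1364613/4066 ≈ -335.62)
1/(z - 19274) = 1/(-1364613/4066 - 19274) = 1/(-79732697/4066) = -4066/79732697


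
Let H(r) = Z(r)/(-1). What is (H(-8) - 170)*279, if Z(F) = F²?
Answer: -65286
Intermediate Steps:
H(r) = -r² (H(r) = r²/(-1) = r²*(-1) = -r²)
(H(-8) - 170)*279 = (-1*(-8)² - 170)*279 = (-1*64 - 170)*279 = (-64 - 170)*279 = -234*279 = -65286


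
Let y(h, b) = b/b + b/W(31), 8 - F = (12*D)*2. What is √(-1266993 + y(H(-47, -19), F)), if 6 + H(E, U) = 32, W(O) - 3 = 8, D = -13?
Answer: 4*I*√9581407/11 ≈ 1125.6*I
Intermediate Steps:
W(O) = 11 (W(O) = 3 + 8 = 11)
H(E, U) = 26 (H(E, U) = -6 + 32 = 26)
F = 320 (F = 8 - 12*(-13)*2 = 8 - (-156)*2 = 8 - 1*(-312) = 8 + 312 = 320)
y(h, b) = 1 + b/11 (y(h, b) = b/b + b/11 = 1 + b*(1/11) = 1 + b/11)
√(-1266993 + y(H(-47, -19), F)) = √(-1266993 + (1 + (1/11)*320)) = √(-1266993 + (1 + 320/11)) = √(-1266993 + 331/11) = √(-13936592/11) = 4*I*√9581407/11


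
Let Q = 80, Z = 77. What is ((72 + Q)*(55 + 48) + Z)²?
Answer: 247527289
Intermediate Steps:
((72 + Q)*(55 + 48) + Z)² = ((72 + 80)*(55 + 48) + 77)² = (152*103 + 77)² = (15656 + 77)² = 15733² = 247527289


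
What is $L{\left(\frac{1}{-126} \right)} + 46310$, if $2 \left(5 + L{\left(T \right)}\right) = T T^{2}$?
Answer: $\frac{185254821359}{4000752} \approx 46305.0$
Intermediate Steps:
$L{\left(T \right)} = -5 + \frac{T^{3}}{2}$ ($L{\left(T \right)} = -5 + \frac{T T^{2}}{2} = -5 + \frac{T^{3}}{2}$)
$L{\left(\frac{1}{-126} \right)} + 46310 = \left(-5 + \frac{\left(\frac{1}{-126}\right)^{3}}{2}\right) + 46310 = \left(-5 + \frac{\left(- \frac{1}{126}\right)^{3}}{2}\right) + 46310 = \left(-5 + \frac{1}{2} \left(- \frac{1}{2000376}\right)\right) + 46310 = \left(-5 - \frac{1}{4000752}\right) + 46310 = - \frac{20003761}{4000752} + 46310 = \frac{185254821359}{4000752}$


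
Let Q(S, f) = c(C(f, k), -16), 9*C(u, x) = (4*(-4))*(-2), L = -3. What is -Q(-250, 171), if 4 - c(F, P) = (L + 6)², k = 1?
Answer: 5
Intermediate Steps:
C(u, x) = 32/9 (C(u, x) = ((4*(-4))*(-2))/9 = (-16*(-2))/9 = (⅑)*32 = 32/9)
c(F, P) = -5 (c(F, P) = 4 - (-3 + 6)² = 4 - 1*3² = 4 - 1*9 = 4 - 9 = -5)
Q(S, f) = -5
-Q(-250, 171) = -1*(-5) = 5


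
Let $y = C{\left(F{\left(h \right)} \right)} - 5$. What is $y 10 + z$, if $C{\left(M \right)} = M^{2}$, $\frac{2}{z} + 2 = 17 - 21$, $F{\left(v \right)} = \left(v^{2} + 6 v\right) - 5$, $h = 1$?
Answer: $- \frac{31}{3} \approx -10.333$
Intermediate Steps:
$F{\left(v \right)} = -5 + v^{2} + 6 v$
$z = - \frac{1}{3}$ ($z = \frac{2}{-2 + \left(17 - 21\right)} = \frac{2}{-2 - 4} = \frac{2}{-6} = 2 \left(- \frac{1}{6}\right) = - \frac{1}{3} \approx -0.33333$)
$y = -1$ ($y = \left(-5 + 1^{2} + 6 \cdot 1\right)^{2} - 5 = \left(-5 + 1 + 6\right)^{2} - 5 = 2^{2} - 5 = 4 - 5 = -1$)
$y 10 + z = \left(-1\right) 10 - \frac{1}{3} = -10 - \frac{1}{3} = - \frac{31}{3}$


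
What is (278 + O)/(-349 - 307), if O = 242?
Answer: -65/82 ≈ -0.79268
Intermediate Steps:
(278 + O)/(-349 - 307) = (278 + 242)/(-349 - 307) = 520/(-656) = 520*(-1/656) = -65/82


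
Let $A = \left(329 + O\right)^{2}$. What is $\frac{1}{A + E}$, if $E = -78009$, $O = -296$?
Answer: $- \frac{1}{76920} \approx -1.3001 \cdot 10^{-5}$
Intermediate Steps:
$A = 1089$ ($A = \left(329 - 296\right)^{2} = 33^{2} = 1089$)
$\frac{1}{A + E} = \frac{1}{1089 - 78009} = \frac{1}{-76920} = - \frac{1}{76920}$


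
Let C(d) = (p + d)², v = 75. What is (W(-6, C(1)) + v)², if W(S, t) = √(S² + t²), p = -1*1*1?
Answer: 6561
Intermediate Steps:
p = -1 (p = -1*1 = -1)
C(d) = (-1 + d)²
(W(-6, C(1)) + v)² = (√((-6)² + ((-1 + 1)²)²) + 75)² = (√(36 + (0²)²) + 75)² = (√(36 + 0²) + 75)² = (√(36 + 0) + 75)² = (√36 + 75)² = (6 + 75)² = 81² = 6561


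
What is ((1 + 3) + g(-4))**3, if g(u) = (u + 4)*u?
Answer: 64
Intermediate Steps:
g(u) = u*(4 + u) (g(u) = (4 + u)*u = u*(4 + u))
((1 + 3) + g(-4))**3 = ((1 + 3) - 4*(4 - 4))**3 = (4 - 4*0)**3 = (4 + 0)**3 = 4**3 = 64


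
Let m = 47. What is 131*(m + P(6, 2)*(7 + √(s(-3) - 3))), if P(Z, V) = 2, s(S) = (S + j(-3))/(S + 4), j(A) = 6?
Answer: 7991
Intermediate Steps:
s(S) = (6 + S)/(4 + S) (s(S) = (S + 6)/(S + 4) = (6 + S)/(4 + S))
131*(m + P(6, 2)*(7 + √(s(-3) - 3))) = 131*(47 + 2*(7 + √((6 - 3)/(4 - 3) - 3))) = 131*(47 + 2*(7 + √(3/1 - 3))) = 131*(47 + 2*(7 + √(1*3 - 3))) = 131*(47 + 2*(7 + √(3 - 3))) = 131*(47 + 2*(7 + √0)) = 131*(47 + 2*(7 + 0)) = 131*(47 + 2*7) = 131*(47 + 14) = 131*61 = 7991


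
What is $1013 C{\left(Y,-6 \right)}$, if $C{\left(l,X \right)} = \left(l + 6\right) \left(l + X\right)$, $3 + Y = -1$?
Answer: $-20260$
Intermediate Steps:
$Y = -4$ ($Y = -3 - 1 = -4$)
$C{\left(l,X \right)} = \left(6 + l\right) \left(X + l\right)$
$1013 C{\left(Y,-6 \right)} = 1013 \left(\left(-4\right)^{2} + 6 \left(-6\right) + 6 \left(-4\right) - -24\right) = 1013 \left(16 - 36 - 24 + 24\right) = 1013 \left(-20\right) = -20260$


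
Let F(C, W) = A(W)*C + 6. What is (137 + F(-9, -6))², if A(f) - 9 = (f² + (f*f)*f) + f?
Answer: 3013696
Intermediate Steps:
A(f) = 9 + f + f² + f³ (A(f) = 9 + ((f² + (f*f)*f) + f) = 9 + ((f² + f²*f) + f) = 9 + ((f² + f³) + f) = 9 + (f + f² + f³) = 9 + f + f² + f³)
F(C, W) = 6 + C*(9 + W + W² + W³) (F(C, W) = (9 + W + W² + W³)*C + 6 = C*(9 + W + W² + W³) + 6 = 6 + C*(9 + W + W² + W³))
(137 + F(-9, -6))² = (137 + (6 - 9*(9 - 6 + (-6)² + (-6)³)))² = (137 + (6 - 9*(9 - 6 + 36 - 216)))² = (137 + (6 - 9*(-177)))² = (137 + (6 + 1593))² = (137 + 1599)² = 1736² = 3013696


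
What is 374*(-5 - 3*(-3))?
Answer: 1496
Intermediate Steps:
374*(-5 - 3*(-3)) = 374*(-5 + 9) = 374*4 = 1496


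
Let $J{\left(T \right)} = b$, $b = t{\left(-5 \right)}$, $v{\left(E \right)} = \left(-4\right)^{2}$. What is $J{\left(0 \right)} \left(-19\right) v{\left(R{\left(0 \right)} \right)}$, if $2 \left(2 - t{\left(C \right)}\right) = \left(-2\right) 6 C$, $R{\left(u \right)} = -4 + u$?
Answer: $8512$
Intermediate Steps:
$v{\left(E \right)} = 16$
$t{\left(C \right)} = 2 + 6 C$ ($t{\left(C \right)} = 2 - \frac{\left(-2\right) 6 C}{2} = 2 - \frac{\left(-12\right) C}{2} = 2 + 6 C$)
$b = -28$ ($b = 2 + 6 \left(-5\right) = 2 - 30 = -28$)
$J{\left(T \right)} = -28$
$J{\left(0 \right)} \left(-19\right) v{\left(R{\left(0 \right)} \right)} = \left(-28\right) \left(-19\right) 16 = 532 \cdot 16 = 8512$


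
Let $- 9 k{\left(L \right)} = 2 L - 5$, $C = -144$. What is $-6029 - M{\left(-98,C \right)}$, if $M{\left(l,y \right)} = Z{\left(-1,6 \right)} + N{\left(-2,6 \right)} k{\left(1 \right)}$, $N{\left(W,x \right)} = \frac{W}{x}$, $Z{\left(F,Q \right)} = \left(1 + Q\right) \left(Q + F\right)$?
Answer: $- \frac{54575}{9} \approx -6063.9$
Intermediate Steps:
$Z{\left(F,Q \right)} = \left(1 + Q\right) \left(F + Q\right)$
$k{\left(L \right)} = \frac{5}{9} - \frac{2 L}{9}$ ($k{\left(L \right)} = - \frac{2 L - 5}{9} = - \frac{-5 + 2 L}{9} = \frac{5}{9} - \frac{2 L}{9}$)
$M{\left(l,y \right)} = \frac{314}{9}$ ($M{\left(l,y \right)} = \left(-1 + 6 + 6^{2} - 6\right) + - \frac{2}{6} \left(\frac{5}{9} - \frac{2}{9}\right) = \left(-1 + 6 + 36 - 6\right) + \left(-2\right) \frac{1}{6} \left(\frac{5}{9} - \frac{2}{9}\right) = 35 - \frac{1}{9} = \frac{314}{9}$)
$-6029 - M{\left(-98,C \right)} = -6029 - \frac{314}{9} = - \frac{54575}{9}$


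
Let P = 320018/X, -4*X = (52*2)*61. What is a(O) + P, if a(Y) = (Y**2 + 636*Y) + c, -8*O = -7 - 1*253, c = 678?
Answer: 70426245/3172 ≈ 22202.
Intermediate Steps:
X = -1586 (X = -52*2*61/4 = -26*61 = -1/4*6344 = -1586)
O = 65/2 (O = -(-7 - 1*253)/8 = -(-7 - 253)/8 = -1/8*(-260) = 65/2 ≈ 32.500)
a(Y) = 678 + Y**2 + 636*Y (a(Y) = (Y**2 + 636*Y) + 678 = 678 + Y**2 + 636*Y)
P = -160009/793 (P = 320018/(-1586) = 320018*(-1/1586) = -160009/793 ≈ -201.78)
a(O) + P = (678 + (65/2)**2 + 636*(65/2)) - 160009/793 = (678 + 4225/4 + 20670) - 160009/793 = 89617/4 - 160009/793 = 70426245/3172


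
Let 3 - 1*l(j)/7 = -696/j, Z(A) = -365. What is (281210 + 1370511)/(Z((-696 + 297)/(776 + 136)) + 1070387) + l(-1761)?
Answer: 12422005693/628102914 ≈ 19.777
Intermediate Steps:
l(j) = 21 + 4872/j (l(j) = 21 - (-4872)/j = 21 + 4872/j)
(281210 + 1370511)/(Z((-696 + 297)/(776 + 136)) + 1070387) + l(-1761) = (281210 + 1370511)/(-365 + 1070387) + (21 + 4872/(-1761)) = 1651721/1070022 + (21 + 4872*(-1/1761)) = 1651721*(1/1070022) + (21 - 1624/587) = 1651721/1070022 + 10703/587 = 12422005693/628102914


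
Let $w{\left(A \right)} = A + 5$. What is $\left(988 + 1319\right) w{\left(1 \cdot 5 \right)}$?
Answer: $23070$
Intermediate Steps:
$w{\left(A \right)} = 5 + A$
$\left(988 + 1319\right) w{\left(1 \cdot 5 \right)} = \left(988 + 1319\right) \left(5 + 1 \cdot 5\right) = 2307 \left(5 + 5\right) = 2307 \cdot 10 = 23070$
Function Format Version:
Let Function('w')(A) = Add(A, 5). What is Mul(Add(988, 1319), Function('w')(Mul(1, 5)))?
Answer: 23070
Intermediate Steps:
Function('w')(A) = Add(5, A)
Mul(Add(988, 1319), Function('w')(Mul(1, 5))) = Mul(Add(988, 1319), Add(5, Mul(1, 5))) = Mul(2307, Add(5, 5)) = Mul(2307, 10) = 23070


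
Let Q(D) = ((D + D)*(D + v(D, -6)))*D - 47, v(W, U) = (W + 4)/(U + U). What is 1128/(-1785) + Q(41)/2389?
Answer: 147176597/2842910 ≈ 51.770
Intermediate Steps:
v(W, U) = (4 + W)/(2*U) (v(W, U) = (4 + W)/((2*U)) = (4 + W)*(1/(2*U)) = (4 + W)/(2*U))
Q(D) = -47 + 2*D**2*(-1/3 + 11*D/12) (Q(D) = ((D + D)*(D + (1/2)*(4 + D)/(-6)))*D - 47 = ((2*D)*(D + (1/2)*(-1/6)*(4 + D)))*D - 47 = ((2*D)*(D + (-1/3 - D/12)))*D - 47 = ((2*D)*(-1/3 + 11*D/12))*D - 47 = (2*D*(-1/3 + 11*D/12))*D - 47 = 2*D**2*(-1/3 + 11*D/12) - 47 = -47 + 2*D**2*(-1/3 + 11*D/12))
1128/(-1785) + Q(41)/2389 = 1128/(-1785) + (-47 - 2/3*41**2 + (11/6)*41**3)/2389 = 1128*(-1/1785) + (-47 - 2/3*1681 + (11/6)*68921)*(1/2389) = -376/595 + (-47 - 3362/3 + 758131/6)*(1/2389) = -376/595 + (250375/2)*(1/2389) = -376/595 + 250375/4778 = 147176597/2842910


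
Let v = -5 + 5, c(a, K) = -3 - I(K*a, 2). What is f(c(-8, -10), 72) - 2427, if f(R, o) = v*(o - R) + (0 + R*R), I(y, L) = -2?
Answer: -2426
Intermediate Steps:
c(a, K) = -1 (c(a, K) = -3 - 1*(-2) = -3 + 2 = -1)
v = 0
f(R, o) = R² (f(R, o) = 0*(o - R) + (0 + R*R) = 0 + (0 + R²) = 0 + R² = R²)
f(c(-8, -10), 72) - 2427 = (-1)² - 2427 = 1 - 2427 = -2426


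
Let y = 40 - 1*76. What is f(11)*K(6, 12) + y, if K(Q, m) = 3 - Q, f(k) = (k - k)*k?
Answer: -36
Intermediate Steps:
y = -36 (y = 40 - 76 = -36)
f(k) = 0 (f(k) = 0*k = 0)
f(11)*K(6, 12) + y = 0*(3 - 1*6) - 36 = 0*(3 - 6) - 36 = 0*(-3) - 36 = 0 - 36 = -36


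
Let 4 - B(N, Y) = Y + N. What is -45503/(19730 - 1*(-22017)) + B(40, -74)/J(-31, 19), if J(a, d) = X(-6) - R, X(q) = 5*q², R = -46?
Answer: -4348646/4717411 ≈ -0.92183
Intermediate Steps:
J(a, d) = 226 (J(a, d) = 5*(-6)² - 1*(-46) = 5*36 + 46 = 180 + 46 = 226)
B(N, Y) = 4 - N - Y (B(N, Y) = 4 - (Y + N) = 4 - (N + Y) = 4 + (-N - Y) = 4 - N - Y)
-45503/(19730 - 1*(-22017)) + B(40, -74)/J(-31, 19) = -45503/(19730 - 1*(-22017)) + (4 - 1*40 - 1*(-74))/226 = -45503/(19730 + 22017) + (4 - 40 + 74)*(1/226) = -45503/41747 + 38*(1/226) = -45503*1/41747 + 19/113 = -45503/41747 + 19/113 = -4348646/4717411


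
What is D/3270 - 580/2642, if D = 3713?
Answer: 3956573/4319670 ≈ 0.91594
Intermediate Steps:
D/3270 - 580/2642 = 3713/3270 - 580/2642 = 3713*(1/3270) - 580*1/2642 = 3713/3270 - 290/1321 = 3956573/4319670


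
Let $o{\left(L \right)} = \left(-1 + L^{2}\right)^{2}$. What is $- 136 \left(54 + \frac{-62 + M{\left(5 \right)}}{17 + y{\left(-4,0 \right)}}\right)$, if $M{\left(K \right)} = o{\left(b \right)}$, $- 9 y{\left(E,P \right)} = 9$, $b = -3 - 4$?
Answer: $-26401$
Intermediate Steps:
$b = -7$ ($b = -3 - 4 = -7$)
$y{\left(E,P \right)} = -1$ ($y{\left(E,P \right)} = \left(- \frac{1}{9}\right) 9 = -1$)
$M{\left(K \right)} = 2304$ ($M{\left(K \right)} = \left(-1 + \left(-7\right)^{2}\right)^{2} = \left(-1 + 49\right)^{2} = 48^{2} = 2304$)
$- 136 \left(54 + \frac{-62 + M{\left(5 \right)}}{17 + y{\left(-4,0 \right)}}\right) = - 136 \left(54 + \frac{-62 + 2304}{17 - 1}\right) = - 136 \left(54 + \frac{2242}{16}\right) = - 136 \left(54 + 2242 \cdot \frac{1}{16}\right) = - 136 \left(54 + \frac{1121}{8}\right) = \left(-136\right) \frac{1553}{8} = -26401$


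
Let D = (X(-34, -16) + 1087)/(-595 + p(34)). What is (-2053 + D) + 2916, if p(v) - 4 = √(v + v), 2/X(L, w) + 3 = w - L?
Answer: 1503641616/1746065 - 32614*√17/5238195 ≈ 861.13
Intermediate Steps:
X(L, w) = 2/(-3 + w - L) (X(L, w) = 2/(-3 + (w - L)) = 2/(-3 + w - L))
p(v) = 4 + √2*√v (p(v) = 4 + √(v + v) = 4 + √(2*v) = 4 + √2*√v)
D = 16307/(15*(-591 + 2*√17)) (D = (2/(-3 - 16 - 1*(-34)) + 1087)/(-595 + (4 + √2*√34)) = (2/(-3 - 16 + 34) + 1087)/(-595 + (4 + 2*√17)) = (2/15 + 1087)/(-591 + 2*√17) = 16307/(15*(-591 + 2*√17)) ≈ -1.8655)
(-2053 + D) + 2916 = (-2053 + (-3212479/1746065 - 32614*√17/5238195)) + 2916 = (-3587883924/1746065 - 32614*√17/5238195) + 2916 = 1503641616/1746065 - 32614*√17/5238195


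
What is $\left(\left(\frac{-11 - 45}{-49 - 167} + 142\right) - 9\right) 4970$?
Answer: $\frac{17882060}{27} \approx 6.623 \cdot 10^{5}$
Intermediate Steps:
$\left(\left(\frac{-11 - 45}{-49 - 167} + 142\right) - 9\right) 4970 = \left(\left(- \frac{56}{-216} + 142\right) - 9\right) 4970 = \left(\left(\left(-56\right) \left(- \frac{1}{216}\right) + 142\right) - 9\right) 4970 = \left(\left(\frac{7}{27} + 142\right) - 9\right) 4970 = \left(\frac{3841}{27} - 9\right) 4970 = \frac{3598}{27} \cdot 4970 = \frac{17882060}{27}$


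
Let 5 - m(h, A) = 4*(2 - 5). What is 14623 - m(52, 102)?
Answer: 14606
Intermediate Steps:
m(h, A) = 17 (m(h, A) = 5 - 4*(2 - 5) = 5 - 4*(-3) = 5 - 1*(-12) = 5 + 12 = 17)
14623 - m(52, 102) = 14623 - 1*17 = 14623 - 17 = 14606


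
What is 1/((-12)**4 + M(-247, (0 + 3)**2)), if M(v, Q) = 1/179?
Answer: 179/3711745 ≈ 4.8225e-5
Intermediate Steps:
M(v, Q) = 1/179
1/((-12)**4 + M(-247, (0 + 3)**2)) = 1/((-12)**4 + 1/179) = 1/(20736 + 1/179) = 1/(3711745/179) = 179/3711745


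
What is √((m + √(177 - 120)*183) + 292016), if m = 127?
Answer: √(292143 + 183*√57) ≈ 541.78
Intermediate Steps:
√((m + √(177 - 120)*183) + 292016) = √((127 + √(177 - 120)*183) + 292016) = √((127 + √57*183) + 292016) = √((127 + 183*√57) + 292016) = √(292143 + 183*√57)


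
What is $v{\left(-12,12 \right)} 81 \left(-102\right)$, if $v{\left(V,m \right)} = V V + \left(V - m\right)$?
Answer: $-991440$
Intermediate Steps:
$v{\left(V,m \right)} = V + V^{2} - m$ ($v{\left(V,m \right)} = V^{2} + \left(V - m\right) = V + V^{2} - m$)
$v{\left(-12,12 \right)} 81 \left(-102\right) = \left(-12 + \left(-12\right)^{2} - 12\right) 81 \left(-102\right) = \left(-12 + 144 - 12\right) 81 \left(-102\right) = 120 \cdot 81 \left(-102\right) = 9720 \left(-102\right) = -991440$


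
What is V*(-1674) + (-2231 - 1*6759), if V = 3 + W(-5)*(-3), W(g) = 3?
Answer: 1054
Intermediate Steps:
V = -6 (V = 3 + 3*(-3) = 3 - 9 = -6)
V*(-1674) + (-2231 - 1*6759) = -6*(-1674) + (-2231 - 1*6759) = 10044 + (-2231 - 6759) = 10044 - 8990 = 1054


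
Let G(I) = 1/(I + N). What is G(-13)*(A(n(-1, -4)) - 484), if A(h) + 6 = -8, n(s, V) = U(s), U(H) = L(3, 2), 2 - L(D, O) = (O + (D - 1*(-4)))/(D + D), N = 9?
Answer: 249/2 ≈ 124.50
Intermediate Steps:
L(D, O) = 2 - (4 + D + O)/(2*D) (L(D, O) = 2 - (O + (D - 1*(-4)))/(D + D) = 2 - (O + (D + 4))/(2*D) = 2 - (O + (4 + D))*1/(2*D) = 2 - (4 + D + O)*1/(2*D) = 2 - (4 + D + O)/(2*D))
U(H) = 1/2 (U(H) = (1/2)*(-4 - 1*2 + 3*3)/3 = (1/2)*(1/3)*(-4 - 2 + 9) = (1/2)*(1/3)*3 = 1/2)
n(s, V) = 1/2
G(I) = 1/(9 + I) (G(I) = 1/(I + 9) = 1/(9 + I))
A(h) = -14 (A(h) = -6 - 8 = -14)
G(-13)*(A(n(-1, -4)) - 484) = (-14 - 484)/(9 - 13) = -498/(-4) = -1/4*(-498) = 249/2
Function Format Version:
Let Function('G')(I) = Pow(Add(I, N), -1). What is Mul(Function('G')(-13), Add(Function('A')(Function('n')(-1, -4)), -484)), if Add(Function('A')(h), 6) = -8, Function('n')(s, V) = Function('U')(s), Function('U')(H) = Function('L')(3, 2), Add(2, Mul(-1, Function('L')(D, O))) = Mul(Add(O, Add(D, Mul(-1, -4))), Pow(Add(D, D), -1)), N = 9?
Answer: Rational(249, 2) ≈ 124.50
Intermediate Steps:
Function('L')(D, O) = Add(2, Mul(Rational(-1, 2), Pow(D, -1), Add(4, D, O))) (Function('L')(D, O) = Add(2, Mul(-1, Mul(Add(O, Add(D, Mul(-1, -4))), Pow(Add(D, D), -1)))) = Add(2, Mul(-1, Mul(Add(O, Add(D, 4)), Pow(Mul(2, D), -1)))) = Add(2, Mul(-1, Mul(Add(O, Add(4, D)), Mul(Rational(1, 2), Pow(D, -1))))) = Add(2, Mul(-1, Mul(Add(4, D, O), Mul(Rational(1, 2), Pow(D, -1))))) = Add(2, Mul(-1, Mul(Rational(1, 2), Pow(D, -1), Add(4, D, O)))) = Add(2, Mul(Rational(-1, 2), Pow(D, -1), Add(4, D, O))))
Function('U')(H) = Rational(1, 2) (Function('U')(H) = Mul(Rational(1, 2), Pow(3, -1), Add(-4, Mul(-1, 2), Mul(3, 3))) = Mul(Rational(1, 2), Rational(1, 3), Add(-4, -2, 9)) = Mul(Rational(1, 2), Rational(1, 3), 3) = Rational(1, 2))
Function('n')(s, V) = Rational(1, 2)
Function('G')(I) = Pow(Add(9, I), -1) (Function('G')(I) = Pow(Add(I, 9), -1) = Pow(Add(9, I), -1))
Function('A')(h) = -14 (Function('A')(h) = Add(-6, -8) = -14)
Mul(Function('G')(-13), Add(Function('A')(Function('n')(-1, -4)), -484)) = Mul(Pow(Add(9, -13), -1), Add(-14, -484)) = Mul(Pow(-4, -1), -498) = Mul(Rational(-1, 4), -498) = Rational(249, 2)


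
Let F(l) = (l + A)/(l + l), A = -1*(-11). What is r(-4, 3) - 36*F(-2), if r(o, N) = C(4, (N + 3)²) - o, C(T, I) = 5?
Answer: 90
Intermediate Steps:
A = 11
F(l) = (11 + l)/(2*l) (F(l) = (l + 11)/(l + l) = (11 + l)/((2*l)) = (11 + l)*(1/(2*l)) = (11 + l)/(2*l))
r(o, N) = 5 - o
r(-4, 3) - 36*F(-2) = (5 - 1*(-4)) - 18*(11 - 2)/(-2) = (5 + 4) - 18*(-1)*9/2 = 9 - 36*(-9/4) = 9 + 81 = 90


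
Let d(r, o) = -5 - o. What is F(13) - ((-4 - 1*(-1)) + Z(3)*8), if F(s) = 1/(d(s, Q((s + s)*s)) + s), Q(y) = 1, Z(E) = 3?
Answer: -146/7 ≈ -20.857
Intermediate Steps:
F(s) = 1/(-6 + s) (F(s) = 1/((-5 - 1*1) + s) = 1/((-5 - 1) + s) = 1/(-6 + s))
F(13) - ((-4 - 1*(-1)) + Z(3)*8) = 1/(-6 + 13) - ((-4 - 1*(-1)) + 3*8) = 1/7 - ((-4 + 1) + 24) = 1/7 - (-3 + 24) = 1/7 - 1*21 = 1/7 - 21 = -146/7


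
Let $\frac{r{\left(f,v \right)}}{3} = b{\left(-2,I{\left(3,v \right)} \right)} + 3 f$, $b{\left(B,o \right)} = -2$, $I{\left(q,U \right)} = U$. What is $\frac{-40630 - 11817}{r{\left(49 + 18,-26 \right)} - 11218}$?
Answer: $\frac{52447}{10621} \approx 4.938$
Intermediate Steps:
$r{\left(f,v \right)} = -6 + 9 f$ ($r{\left(f,v \right)} = 3 \left(-2 + 3 f\right) = -6 + 9 f$)
$\frac{-40630 - 11817}{r{\left(49 + 18,-26 \right)} - 11218} = \frac{-40630 - 11817}{\left(-6 + 9 \left(49 + 18\right)\right) - 11218} = - \frac{52447}{\left(-6 + 9 \cdot 67\right) - 11218} = - \frac{52447}{\left(-6 + 603\right) - 11218} = - \frac{52447}{597 - 11218} = - \frac{52447}{-10621} = \left(-52447\right) \left(- \frac{1}{10621}\right) = \frac{52447}{10621}$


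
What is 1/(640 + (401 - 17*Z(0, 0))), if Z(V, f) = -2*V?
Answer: 1/1041 ≈ 0.00096061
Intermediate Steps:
1/(640 + (401 - 17*Z(0, 0))) = 1/(640 + (401 - 17*(-2*0))) = 1/(640 + (401 - 17*0)) = 1/(640 + (401 - 1*0)) = 1/(640 + (401 + 0)) = 1/(640 + 401) = 1/1041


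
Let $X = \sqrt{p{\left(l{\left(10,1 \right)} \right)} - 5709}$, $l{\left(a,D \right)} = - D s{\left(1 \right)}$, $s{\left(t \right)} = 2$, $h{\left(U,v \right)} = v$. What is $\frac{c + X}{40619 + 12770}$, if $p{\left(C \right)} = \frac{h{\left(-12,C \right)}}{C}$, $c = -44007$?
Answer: $- \frac{44007}{53389} + \frac{2 i \sqrt{1427}}{53389} \approx -0.82427 + 0.0014151 i$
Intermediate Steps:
$l{\left(a,D \right)} = - 2 D$ ($l{\left(a,D \right)} = - D 2 = - 2 D$)
$p{\left(C \right)} = 1$ ($p{\left(C \right)} = \frac{C}{C} = 1$)
$X = 2 i \sqrt{1427}$ ($X = \sqrt{1 - 5709} = \sqrt{-5708} = 2 i \sqrt{1427} \approx 75.551 i$)
$\frac{c + X}{40619 + 12770} = \frac{-44007 + 2 i \sqrt{1427}}{40619 + 12770} = \frac{-44007 + 2 i \sqrt{1427}}{53389} = \left(-44007 + 2 i \sqrt{1427}\right) \frac{1}{53389} = - \frac{44007}{53389} + \frac{2 i \sqrt{1427}}{53389}$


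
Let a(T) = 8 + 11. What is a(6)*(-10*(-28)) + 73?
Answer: 5393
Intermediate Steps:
a(T) = 19
a(6)*(-10*(-28)) + 73 = 19*(-10*(-28)) + 73 = 19*280 + 73 = 5320 + 73 = 5393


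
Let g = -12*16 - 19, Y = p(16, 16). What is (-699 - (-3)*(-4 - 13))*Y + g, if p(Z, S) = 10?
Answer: -7711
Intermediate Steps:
Y = 10
g = -211 (g = -192 - 19 = -211)
(-699 - (-3)*(-4 - 13))*Y + g = (-699 - (-3)*(-4 - 13))*10 - 211 = (-699 - (-3)*(-17))*10 - 211 = (-699 - 1*51)*10 - 211 = (-699 - 51)*10 - 211 = -750*10 - 211 = -7500 - 211 = -7711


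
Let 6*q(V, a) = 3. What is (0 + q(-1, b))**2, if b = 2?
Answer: 1/4 ≈ 0.25000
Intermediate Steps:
q(V, a) = 1/2 (q(V, a) = (1/6)*3 = 1/2)
(0 + q(-1, b))**2 = (0 + 1/2)**2 = (1/2)**2 = 1/4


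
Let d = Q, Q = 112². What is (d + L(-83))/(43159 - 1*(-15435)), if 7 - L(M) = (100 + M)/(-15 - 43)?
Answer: 727975/3398452 ≈ 0.21421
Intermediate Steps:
Q = 12544
d = 12544
L(M) = 253/29 + M/58 (L(M) = 7 - (100 + M)/(-15 - 43) = 7 - (100 + M)/(-58) = 7 - (100 + M)*(-1)/58 = 7 - (-50/29 - M/58) = 7 + (50/29 + M/58) = 253/29 + M/58)
(d + L(-83))/(43159 - 1*(-15435)) = (12544 + (253/29 + (1/58)*(-83)))/(43159 - 1*(-15435)) = (12544 + (253/29 - 83/58))/(43159 + 15435) = (12544 + 423/58)/58594 = (727975/58)*(1/58594) = 727975/3398452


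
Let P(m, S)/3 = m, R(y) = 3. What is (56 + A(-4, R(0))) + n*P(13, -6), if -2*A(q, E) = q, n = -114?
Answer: -4388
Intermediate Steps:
P(m, S) = 3*m
A(q, E) = -q/2
(56 + A(-4, R(0))) + n*P(13, -6) = (56 - 1/2*(-4)) - 342*13 = (56 + 2) - 114*39 = 58 - 4446 = -4388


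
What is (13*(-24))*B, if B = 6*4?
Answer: -7488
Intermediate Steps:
B = 24
(13*(-24))*B = (13*(-24))*24 = -312*24 = -7488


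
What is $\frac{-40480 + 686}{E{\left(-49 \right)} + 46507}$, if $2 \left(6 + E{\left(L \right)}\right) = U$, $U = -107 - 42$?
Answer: $- \frac{79588}{92853} \approx -0.85714$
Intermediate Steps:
$U = -149$ ($U = -107 - 42 = -149$)
$E{\left(L \right)} = - \frac{161}{2}$ ($E{\left(L \right)} = -6 + \frac{1}{2} \left(-149\right) = -6 - \frac{149}{2} = - \frac{161}{2}$)
$\frac{-40480 + 686}{E{\left(-49 \right)} + 46507} = \frac{-40480 + 686}{- \frac{161}{2} + 46507} = - \frac{39794}{\frac{92853}{2}} = \left(-39794\right) \frac{2}{92853} = - \frac{79588}{92853}$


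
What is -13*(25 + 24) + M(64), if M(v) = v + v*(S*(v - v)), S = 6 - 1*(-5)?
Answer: -573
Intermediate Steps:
S = 11 (S = 6 + 5 = 11)
M(v) = v (M(v) = v + v*(11*(v - v)) = v + v*(11*0) = v + v*0 = v + 0 = v)
-13*(25 + 24) + M(64) = -13*(25 + 24) + 64 = -13*49 + 64 = -637 + 64 = -573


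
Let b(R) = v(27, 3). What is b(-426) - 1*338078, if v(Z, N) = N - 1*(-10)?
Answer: -338065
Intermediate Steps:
v(Z, N) = 10 + N (v(Z, N) = N + 10 = 10 + N)
b(R) = 13 (b(R) = 10 + 3 = 13)
b(-426) - 1*338078 = 13 - 1*338078 = 13 - 338078 = -338065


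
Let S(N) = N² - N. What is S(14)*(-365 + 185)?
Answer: -32760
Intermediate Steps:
S(14)*(-365 + 185) = (14*(-1 + 14))*(-365 + 185) = (14*13)*(-180) = 182*(-180) = -32760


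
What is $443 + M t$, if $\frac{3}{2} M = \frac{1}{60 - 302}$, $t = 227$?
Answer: $\frac{160582}{363} \approx 442.37$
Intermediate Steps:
$M = - \frac{1}{363}$ ($M = \frac{2}{3 \left(60 - 302\right)} = \frac{2}{3 \left(-242\right)} = \frac{2}{3} \left(- \frac{1}{242}\right) = - \frac{1}{363} \approx -0.0027548$)
$443 + M t = 443 - \frac{227}{363} = \frac{160582}{363}$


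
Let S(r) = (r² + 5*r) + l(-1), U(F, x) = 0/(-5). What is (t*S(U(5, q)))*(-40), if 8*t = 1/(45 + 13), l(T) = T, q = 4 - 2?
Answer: 5/58 ≈ 0.086207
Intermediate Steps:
q = 2
U(F, x) = 0 (U(F, x) = 0*(-⅕) = 0)
S(r) = -1 + r² + 5*r (S(r) = (r² + 5*r) - 1 = -1 + r² + 5*r)
t = 1/464 (t = 1/(8*(45 + 13)) = (⅛)/58 = (⅛)*(1/58) = 1/464 ≈ 0.0021552)
(t*S(U(5, q)))*(-40) = ((-1 + 0² + 5*0)/464)*(-40) = ((-1 + 0 + 0)/464)*(-40) = ((1/464)*(-1))*(-40) = -1/464*(-40) = 5/58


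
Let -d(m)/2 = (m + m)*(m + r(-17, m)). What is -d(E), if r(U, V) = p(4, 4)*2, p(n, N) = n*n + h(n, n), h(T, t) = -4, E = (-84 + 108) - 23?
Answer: 100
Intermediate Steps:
E = 1 (E = 24 - 23 = 1)
p(n, N) = -4 + n² (p(n, N) = n*n - 4 = n² - 4 = -4 + n²)
r(U, V) = 24 (r(U, V) = (-4 + 4²)*2 = (-4 + 16)*2 = 12*2 = 24)
d(m) = -4*m*(24 + m) (d(m) = -2*(m + m)*(m + 24) = -2*2*m*(24 + m) = -4*m*(24 + m))
-d(E) = -(-4)*(24 + 1) = -(-4)*25 = -1*(-100) = 100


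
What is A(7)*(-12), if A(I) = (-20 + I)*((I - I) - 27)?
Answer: -4212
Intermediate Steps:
A(I) = 540 - 27*I (A(I) = (-20 + I)*(0 - 27) = (-20 + I)*(-27) = 540 - 27*I)
A(7)*(-12) = (540 - 27*7)*(-12) = (540 - 189)*(-12) = 351*(-12) = -4212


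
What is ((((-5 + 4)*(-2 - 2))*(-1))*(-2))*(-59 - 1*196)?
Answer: -2040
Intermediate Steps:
((((-5 + 4)*(-2 - 2))*(-1))*(-2))*(-59 - 1*196) = ((-1*(-4)*(-1))*(-2))*(-59 - 196) = ((4*(-1))*(-2))*(-255) = -4*(-2)*(-255) = 8*(-255) = -2040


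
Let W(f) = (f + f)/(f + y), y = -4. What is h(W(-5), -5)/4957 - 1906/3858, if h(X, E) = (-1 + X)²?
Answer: -127547924/258175431 ≈ -0.49404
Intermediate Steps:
W(f) = 2*f/(-4 + f) (W(f) = (f + f)/(f - 4) = (2*f)/(-4 + f) = 2*f/(-4 + f))
h(W(-5), -5)/4957 - 1906/3858 = (-1 + 2*(-5)/(-4 - 5))²/4957 - 1906/3858 = (-1 + 2*(-5)/(-9))²*(1/4957) - 1906*1/3858 = (-1 + 2*(-5)*(-⅑))²*(1/4957) - 953/1929 = (-1 + 10/9)²*(1/4957) - 953/1929 = (⅑)²*(1/4957) - 953/1929 = (1/81)*(1/4957) - 953/1929 = 1/401517 - 953/1929 = -127547924/258175431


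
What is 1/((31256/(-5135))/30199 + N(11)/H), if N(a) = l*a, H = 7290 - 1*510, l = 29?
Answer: 210277448940/9851201851 ≈ 21.345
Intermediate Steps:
H = 6780 (H = 7290 - 510 = 6780)
N(a) = 29*a
1/((31256/(-5135))/30199 + N(11)/H) = 1/((31256/(-5135))/30199 + (29*11)/6780) = 1/((31256*(-1/5135))*(1/30199) + 319*(1/6780)) = 1/(-31256/5135*1/30199 + 319/6780) = 1/(-31256/155071865 + 319/6780) = 1/(9851201851/210277448940) = 210277448940/9851201851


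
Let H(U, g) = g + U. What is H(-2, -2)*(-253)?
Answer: 1012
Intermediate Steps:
H(U, g) = U + g
H(-2, -2)*(-253) = (-2 - 2)*(-253) = -4*(-253) = 1012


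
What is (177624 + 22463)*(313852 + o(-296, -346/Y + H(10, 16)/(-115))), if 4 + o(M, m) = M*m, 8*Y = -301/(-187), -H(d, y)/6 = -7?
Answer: 5699926228209704/34615 ≈ 1.6467e+11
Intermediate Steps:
H(d, y) = 42 (H(d, y) = -6*(-7) = 42)
Y = 301/1496 (Y = (-301/(-187))/8 = (-301*(-1/187))/8 = (1/8)*(301/187) = 301/1496 ≈ 0.20120)
o(M, m) = -4 + M*m
(177624 + 22463)*(313852 + o(-296, -346/Y + H(10, 16)/(-115))) = (177624 + 22463)*(313852 + (-4 - 296*(-346/301/1496 + 42/(-115)))) = 200087*(313852 + (-4 - 296*(-346*1496/301 + 42*(-1/115)))) = 200087*(313852 + (-4 - 296*(-517616/301 - 42/115))) = 200087*(313852 + (-4 - 296*(-59538482/34615))) = 200087*(313852 + (-4 + 17623390672/34615)) = 200087*(313852 + 17623252212/34615) = 200087*(28487239192/34615) = 5699926228209704/34615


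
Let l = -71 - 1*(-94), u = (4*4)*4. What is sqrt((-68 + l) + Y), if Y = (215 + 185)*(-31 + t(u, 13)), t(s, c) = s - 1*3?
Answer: sqrt(11955) ≈ 109.34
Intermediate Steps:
u = 64 (u = 16*4 = 64)
l = 23 (l = -71 + 94 = 23)
t(s, c) = -3 + s (t(s, c) = s - 3 = -3 + s)
Y = 12000 (Y = (215 + 185)*(-31 + (-3 + 64)) = 400*(-31 + 61) = 400*30 = 12000)
sqrt((-68 + l) + Y) = sqrt((-68 + 23) + 12000) = sqrt(-45 + 12000) = sqrt(11955)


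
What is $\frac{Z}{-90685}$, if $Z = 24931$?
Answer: $- \frac{24931}{90685} \approx -0.27492$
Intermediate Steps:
$\frac{Z}{-90685} = \frac{24931}{-90685} = 24931 \left(- \frac{1}{90685}\right) = - \frac{24931}{90685}$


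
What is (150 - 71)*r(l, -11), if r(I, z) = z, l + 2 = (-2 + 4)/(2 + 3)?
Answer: -869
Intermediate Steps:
l = -8/5 (l = -2 + (-2 + 4)/(2 + 3) = -2 + 2/5 = -2 + 2*(⅕) = -2 + ⅖ = -8/5 ≈ -1.6000)
(150 - 71)*r(l, -11) = (150 - 71)*(-11) = 79*(-11) = -869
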